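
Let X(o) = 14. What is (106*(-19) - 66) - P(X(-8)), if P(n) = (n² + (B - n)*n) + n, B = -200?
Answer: 706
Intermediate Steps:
P(n) = n + n² + n*(-200 - n) (P(n) = (n² + (-200 - n)*n) + n = (n² + n*(-200 - n)) + n = n + n² + n*(-200 - n))
(106*(-19) - 66) - P(X(-8)) = (106*(-19) - 66) - (-199)*14 = (-2014 - 66) - 1*(-2786) = -2080 + 2786 = 706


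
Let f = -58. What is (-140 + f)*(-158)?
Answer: 31284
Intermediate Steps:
(-140 + f)*(-158) = (-140 - 58)*(-158) = -198*(-158) = 31284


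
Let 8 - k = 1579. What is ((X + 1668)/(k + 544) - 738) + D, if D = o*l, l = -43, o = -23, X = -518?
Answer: 256627/1027 ≈ 249.88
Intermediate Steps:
k = -1571 (k = 8 - 1*1579 = 8 - 1579 = -1571)
D = 989 (D = -23*(-43) = 989)
((X + 1668)/(k + 544) - 738) + D = ((-518 + 1668)/(-1571 + 544) - 738) + 989 = (1150/(-1027) - 738) + 989 = (1150*(-1/1027) - 738) + 989 = (-1150/1027 - 738) + 989 = -759076/1027 + 989 = 256627/1027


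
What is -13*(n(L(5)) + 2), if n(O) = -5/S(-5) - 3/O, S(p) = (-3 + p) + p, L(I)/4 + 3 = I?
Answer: -209/8 ≈ -26.125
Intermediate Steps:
L(I) = -12 + 4*I
S(p) = -3 + 2*p
n(O) = 5/13 - 3/O (n(O) = -5/(-3 + 2*(-5)) - 3/O = -5/(-3 - 10) - 3/O = -5/(-13) - 3/O = -5*(-1/13) - 3/O = 5/13 - 3/O)
-13*(n(L(5)) + 2) = -13*((5/13 - 3/(-12 + 4*5)) + 2) = -13*((5/13 - 3/(-12 + 20)) + 2) = -13*((5/13 - 3/8) + 2) = -13*(1/104 + 2) = -13*209/104 = -209/8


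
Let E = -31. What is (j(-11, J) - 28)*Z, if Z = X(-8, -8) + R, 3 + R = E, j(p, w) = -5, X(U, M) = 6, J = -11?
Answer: 924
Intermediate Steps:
R = -34 (R = -3 - 31 = -34)
Z = -28 (Z = 6 - 34 = -28)
(j(-11, J) - 28)*Z = (-5 - 28)*(-28) = -33*(-28) = 924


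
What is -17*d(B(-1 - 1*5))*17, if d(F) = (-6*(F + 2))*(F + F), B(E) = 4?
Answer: 83232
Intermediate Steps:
d(F) = 2*F*(-12 - 6*F) (d(F) = (-6*(2 + F))*(2*F) = (-12 - 6*F)*(2*F) = 2*F*(-12 - 6*F))
-17*d(B(-1 - 1*5))*17 = -(-204)*4*(2 + 4)*17 = -(-204)*4*6*17 = -17*(-288)*17 = 4896*17 = 83232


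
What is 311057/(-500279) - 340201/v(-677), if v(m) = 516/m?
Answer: 115222136180071/258143964 ≈ 4.4635e+5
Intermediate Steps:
311057/(-500279) - 340201/v(-677) = 311057/(-500279) - 340201/(516/(-677)) = 311057*(-1/500279) - 340201/(516*(-1/677)) = -311057/500279 - 340201/(-516/677) = -311057/500279 - 340201*(-677/516) = -311057/500279 + 230316077/516 = 115222136180071/258143964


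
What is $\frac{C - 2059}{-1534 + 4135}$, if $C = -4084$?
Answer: $- \frac{6143}{2601} \approx -2.3618$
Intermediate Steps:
$\frac{C - 2059}{-1534 + 4135} = \frac{-4084 - 2059}{-1534 + 4135} = - \frac{6143}{2601}$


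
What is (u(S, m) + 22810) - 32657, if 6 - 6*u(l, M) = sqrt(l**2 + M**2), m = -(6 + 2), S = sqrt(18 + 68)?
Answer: -9846 - 5*sqrt(6)/6 ≈ -9848.0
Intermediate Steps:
S = sqrt(86) ≈ 9.2736
m = -8 (m = -1*8 = -8)
u(l, M) = 1 - sqrt(M**2 + l**2)/6 (u(l, M) = 1 - sqrt(l**2 + M**2)/6 = 1 - sqrt(M**2 + l**2)/6)
(u(S, m) + 22810) - 32657 = ((1 - sqrt((-8)**2 + (sqrt(86))**2)/6) + 22810) - 32657 = ((1 - sqrt(64 + 86)/6) + 22810) - 32657 = ((1 - 5*sqrt(6)/6) + 22810) - 32657 = (22811 - 5*sqrt(6)/6) - 32657 = -9846 - 5*sqrt(6)/6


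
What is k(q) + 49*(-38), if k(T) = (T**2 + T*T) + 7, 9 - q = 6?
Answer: -1837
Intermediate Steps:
q = 3 (q = 9 - 1*6 = 9 - 6 = 3)
k(T) = 7 + 2*T**2 (k(T) = (T**2 + T**2) + 7 = 2*T**2 + 7 = 7 + 2*T**2)
k(q) + 49*(-38) = (7 + 2*3**2) + 49*(-38) = (7 + 2*9) - 1862 = (7 + 18) - 1862 = 25 - 1862 = -1837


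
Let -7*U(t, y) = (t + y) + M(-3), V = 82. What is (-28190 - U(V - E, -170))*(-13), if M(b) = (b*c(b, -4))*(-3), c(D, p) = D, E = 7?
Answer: 2566876/7 ≈ 3.6670e+5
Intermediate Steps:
M(b) = -3*b**2 (M(b) = (b*b)*(-3) = b**2*(-3) = -3*b**2)
U(t, y) = 27/7 - t/7 - y/7 (U(t, y) = -((t + y) - 3*(-3)**2)/7 = -((t + y) - 3*9)/7 = -((t + y) - 27)/7 = -(-27 + t + y)/7 = 27/7 - t/7 - y/7)
(-28190 - U(V - E, -170))*(-13) = (-28190 - (27/7 - (82 - 1*7)/7 - 1/7*(-170)))*(-13) = (-28190 - (27/7 - (82 - 7)/7 + 170/7))*(-13) = (-28190 - (27/7 - 1/7*75 + 170/7))*(-13) = (-28190 - (27/7 - 75/7 + 170/7))*(-13) = (-28190 - 1*122/7)*(-13) = (-28190 - 122/7)*(-13) = -197452/7*(-13) = 2566876/7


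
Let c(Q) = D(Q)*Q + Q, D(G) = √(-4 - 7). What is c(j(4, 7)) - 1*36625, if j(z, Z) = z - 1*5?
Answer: -36626 - I*√11 ≈ -36626.0 - 3.3166*I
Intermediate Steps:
j(z, Z) = -5 + z (j(z, Z) = z - 5 = -5 + z)
D(G) = I*√11 (D(G) = √(-11) = I*√11)
c(Q) = Q + I*Q*√11 (c(Q) = (I*√11)*Q + Q = I*Q*√11 + Q = Q + I*Q*√11)
c(j(4, 7)) - 1*36625 = (-5 + 4)*(1 + I*√11) - 1*36625 = -(1 + I*√11) - 36625 = (-1 - I*√11) - 36625 = -36626 - I*√11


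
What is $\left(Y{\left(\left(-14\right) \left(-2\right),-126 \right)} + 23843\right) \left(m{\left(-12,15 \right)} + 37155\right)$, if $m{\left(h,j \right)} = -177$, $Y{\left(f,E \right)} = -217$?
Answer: $873642228$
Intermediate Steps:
$\left(Y{\left(\left(-14\right) \left(-2\right),-126 \right)} + 23843\right) \left(m{\left(-12,15 \right)} + 37155\right) = \left(-217 + 23843\right) \left(-177 + 37155\right) = 23626 \cdot 36978 = 873642228$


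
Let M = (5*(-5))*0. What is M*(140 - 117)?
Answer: 0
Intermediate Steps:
M = 0 (M = -25*0 = 0)
M*(140 - 117) = 0*(140 - 117) = 0*23 = 0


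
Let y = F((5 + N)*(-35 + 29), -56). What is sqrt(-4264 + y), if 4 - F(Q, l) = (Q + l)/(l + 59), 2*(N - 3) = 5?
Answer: I*sqrt(37983)/3 ≈ 64.964*I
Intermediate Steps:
N = 11/2 (N = 3 + (1/2)*5 = 3 + 5/2 = 11/2 ≈ 5.5000)
F(Q, l) = 4 - (Q + l)/(59 + l) (F(Q, l) = 4 - (Q + l)/(l + 59) = 4 - (Q + l)/(59 + l))
y = 131/3 (y = (236 - (5 + 11/2)*(-35 + 29) + 3*(-56))/(59 - 56) = (236 - 21*(-6)/2 - 168)/3 = (236 - 1*(-63) - 168)/3 = (236 + 63 - 168)/3 = (1/3)*131 = 131/3 ≈ 43.667)
sqrt(-4264 + y) = sqrt(-4264 + 131/3) = sqrt(-12661/3) = I*sqrt(37983)/3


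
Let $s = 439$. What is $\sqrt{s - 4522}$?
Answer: $i \sqrt{4083} \approx 63.898 i$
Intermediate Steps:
$\sqrt{s - 4522} = \sqrt{439 - 4522} = \sqrt{-4083} = i \sqrt{4083}$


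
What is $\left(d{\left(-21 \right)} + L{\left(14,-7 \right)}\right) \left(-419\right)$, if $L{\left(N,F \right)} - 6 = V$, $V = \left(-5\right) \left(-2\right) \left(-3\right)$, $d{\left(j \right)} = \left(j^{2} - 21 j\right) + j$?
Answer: $-350703$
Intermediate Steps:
$d{\left(j \right)} = j^{2} - 20 j$
$V = -30$ ($V = 10 \left(-3\right) = -30$)
$L{\left(N,F \right)} = -24$ ($L{\left(N,F \right)} = 6 - 30 = -24$)
$\left(d{\left(-21 \right)} + L{\left(14,-7 \right)}\right) \left(-419\right) = \left(- 21 \left(-20 - 21\right) - 24\right) \left(-419\right) = \left(\left(-21\right) \left(-41\right) - 24\right) \left(-419\right) = \left(861 - 24\right) \left(-419\right) = 837 \left(-419\right) = -350703$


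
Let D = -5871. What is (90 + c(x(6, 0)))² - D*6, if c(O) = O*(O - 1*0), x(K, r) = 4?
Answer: 46462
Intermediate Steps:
c(O) = O² (c(O) = O*(O + 0) = O*O = O²)
(90 + c(x(6, 0)))² - D*6 = (90 + 4²)² - (-5871)*6 = (90 + 16)² - 1*(-35226) = 106² + 35226 = 11236 + 35226 = 46462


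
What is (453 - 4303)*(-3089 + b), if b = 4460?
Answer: -5278350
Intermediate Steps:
(453 - 4303)*(-3089 + b) = (453 - 4303)*(-3089 + 4460) = -3850*1371 = -5278350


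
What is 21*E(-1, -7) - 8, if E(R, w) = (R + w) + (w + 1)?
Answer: -302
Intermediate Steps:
E(R, w) = 1 + R + 2*w (E(R, w) = (R + w) + (1 + w) = 1 + R + 2*w)
21*E(-1, -7) - 8 = 21*(1 - 1 + 2*(-7)) - 8 = 21*(1 - 1 - 14) - 8 = 21*(-14) - 8 = -294 - 8 = -302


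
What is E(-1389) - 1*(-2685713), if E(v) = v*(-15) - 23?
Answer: 2706525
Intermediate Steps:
E(v) = -23 - 15*v (E(v) = -15*v - 23 = -23 - 15*v)
E(-1389) - 1*(-2685713) = (-23 - 15*(-1389)) - 1*(-2685713) = (-23 + 20835) + 2685713 = 20812 + 2685713 = 2706525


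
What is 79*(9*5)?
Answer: 3555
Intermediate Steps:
79*(9*5) = 79*45 = 3555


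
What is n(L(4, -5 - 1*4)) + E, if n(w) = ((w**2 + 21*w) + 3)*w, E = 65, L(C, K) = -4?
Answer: 325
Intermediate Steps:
n(w) = w*(3 + w**2 + 21*w) (n(w) = (3 + w**2 + 21*w)*w = w*(3 + w**2 + 21*w))
n(L(4, -5 - 1*4)) + E = -4*(3 + (-4)**2 + 21*(-4)) + 65 = -4*(3 + 16 - 84) + 65 = -4*(-65) + 65 = 260 + 65 = 325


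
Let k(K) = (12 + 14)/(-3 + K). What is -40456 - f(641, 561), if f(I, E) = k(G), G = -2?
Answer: -202254/5 ≈ -40451.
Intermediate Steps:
k(K) = 26/(-3 + K)
f(I, E) = -26/5 (f(I, E) = 26/(-3 - 2) = 26/(-5) = 26*(-⅕) = -26/5)
-40456 - f(641, 561) = -40456 - 1*(-26/5) = -40456 + 26/5 = -202254/5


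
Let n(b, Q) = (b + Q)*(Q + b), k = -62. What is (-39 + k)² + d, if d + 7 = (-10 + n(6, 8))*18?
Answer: 13542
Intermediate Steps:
n(b, Q) = (Q + b)² (n(b, Q) = (Q + b)*(Q + b) = (Q + b)²)
d = 3341 (d = -7 + (-10 + (8 + 6)²)*18 = -7 + (-10 + 14²)*18 = -7 + (-10 + 196)*18 = -7 + 186*18 = -7 + 3348 = 3341)
(-39 + k)² + d = (-39 - 62)² + 3341 = (-101)² + 3341 = 10201 + 3341 = 13542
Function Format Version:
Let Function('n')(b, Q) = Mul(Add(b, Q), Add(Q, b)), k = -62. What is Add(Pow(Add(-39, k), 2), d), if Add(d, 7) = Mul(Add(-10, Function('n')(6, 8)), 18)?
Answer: 13542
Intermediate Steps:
Function('n')(b, Q) = Pow(Add(Q, b), 2) (Function('n')(b, Q) = Mul(Add(Q, b), Add(Q, b)) = Pow(Add(Q, b), 2))
d = 3341 (d = Add(-7, Mul(Add(-10, Pow(Add(8, 6), 2)), 18)) = Add(-7, Mul(Add(-10, Pow(14, 2)), 18)) = Add(-7, Mul(Add(-10, 196), 18)) = Add(-7, Mul(186, 18)) = Add(-7, 3348) = 3341)
Add(Pow(Add(-39, k), 2), d) = Add(Pow(Add(-39, -62), 2), 3341) = Add(Pow(-101, 2), 3341) = Add(10201, 3341) = 13542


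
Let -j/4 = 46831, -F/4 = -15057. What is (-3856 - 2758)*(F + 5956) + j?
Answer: -437928300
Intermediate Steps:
F = 60228 (F = -4*(-15057) = 60228)
j = -187324 (j = -4*46831 = -187324)
(-3856 - 2758)*(F + 5956) + j = (-3856 - 2758)*(60228 + 5956) - 187324 = -6614*66184 - 187324 = -437740976 - 187324 = -437928300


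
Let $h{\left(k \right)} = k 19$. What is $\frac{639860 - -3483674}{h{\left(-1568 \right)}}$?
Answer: $- \frac{2061767}{14896} \approx -138.41$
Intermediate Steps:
$h{\left(k \right)} = 19 k$
$\frac{639860 - -3483674}{h{\left(-1568 \right)}} = \frac{639860 - -3483674}{19 \left(-1568\right)} = \frac{639860 + 3483674}{-29792} = 4123534 \left(- \frac{1}{29792}\right) = - \frac{2061767}{14896}$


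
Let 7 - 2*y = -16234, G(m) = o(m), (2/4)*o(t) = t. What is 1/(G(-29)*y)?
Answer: -1/470989 ≈ -2.1232e-6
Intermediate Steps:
o(t) = 2*t
G(m) = 2*m
y = 16241/2 (y = 7/2 - 1/2*(-16234) = 7/2 + 8117 = 16241/2 ≈ 8120.5)
1/(G(-29)*y) = 1/(((2*(-29)))*(16241/2)) = (2/16241)/(-58) = -1/58*2/16241 = -1/470989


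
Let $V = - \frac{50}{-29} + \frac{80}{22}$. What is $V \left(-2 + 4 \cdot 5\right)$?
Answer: $\frac{30780}{319} \approx 96.489$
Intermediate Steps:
$V = \frac{1710}{319}$ ($V = \left(-50\right) \left(- \frac{1}{29}\right) + 80 \cdot \frac{1}{22} = \frac{50}{29} + \frac{40}{11} = \frac{1710}{319} \approx 5.3605$)
$V \left(-2 + 4 \cdot 5\right) = \frac{1710 \left(-2 + 4 \cdot 5\right)}{319} = \frac{1710 \left(-2 + 20\right)}{319} = \frac{1710}{319} \cdot 18 = \frac{30780}{319}$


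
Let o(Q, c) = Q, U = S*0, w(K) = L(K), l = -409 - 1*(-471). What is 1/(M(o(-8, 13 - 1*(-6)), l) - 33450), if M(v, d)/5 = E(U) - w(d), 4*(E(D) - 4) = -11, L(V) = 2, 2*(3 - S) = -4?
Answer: -4/133815 ≈ -2.9892e-5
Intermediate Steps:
S = 5 (S = 3 - 1/2*(-4) = 3 + 2 = 5)
l = 62 (l = -409 + 471 = 62)
w(K) = 2
U = 0 (U = 5*0 = 0)
E(D) = 5/4 (E(D) = 4 + (1/4)*(-11) = 4 - 11/4 = 5/4)
M(v, d) = -15/4 (M(v, d) = 5*(5/4 - 1*2) = 5*(5/4 - 2) = 5*(-3/4) = -15/4)
1/(M(o(-8, 13 - 1*(-6)), l) - 33450) = 1/(-15/4 - 33450) = 1/(-133815/4) = -4/133815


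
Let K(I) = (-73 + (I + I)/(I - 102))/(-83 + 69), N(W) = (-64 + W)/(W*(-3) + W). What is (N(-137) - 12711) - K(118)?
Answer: -97556341/7672 ≈ -12716.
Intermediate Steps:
N(W) = -(-64 + W)/(2*W) (N(W) = (-64 + W)/(-3*W + W) = (-64 + W)/((-2*W)) = (-64 + W)*(-1/(2*W)) = -(-64 + W)/(2*W))
K(I) = 73/14 - I/(7*(-102 + I)) (K(I) = (-73 + (2*I)/(-102 + I))/(-14) = (-73 + 2*I/(-102 + I))*(-1/14) = 73/14 - I/(7*(-102 + I)))
(N(-137) - 12711) - K(118) = ((½)*(64 - 1*(-137))/(-137) - 12711) - (-7446 + 71*118)/(14*(-102 + 118)) = ((½)*(-1/137)*(64 + 137) - 12711) - (-7446 + 8378)/(14*16) = ((½)*(-1/137)*201 - 12711) - 932/(14*16) = (-201/274 - 12711) - 1*233/56 = -3483015/274 - 233/56 = -97556341/7672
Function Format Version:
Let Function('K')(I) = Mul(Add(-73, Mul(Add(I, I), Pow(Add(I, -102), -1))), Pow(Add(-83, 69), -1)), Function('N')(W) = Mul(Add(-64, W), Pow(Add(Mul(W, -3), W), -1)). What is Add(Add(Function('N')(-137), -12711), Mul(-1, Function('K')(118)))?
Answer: Rational(-97556341, 7672) ≈ -12716.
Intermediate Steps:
Function('N')(W) = Mul(Rational(-1, 2), Pow(W, -1), Add(-64, W)) (Function('N')(W) = Mul(Add(-64, W), Pow(Add(Mul(-3, W), W), -1)) = Mul(Add(-64, W), Pow(Mul(-2, W), -1)) = Mul(Add(-64, W), Mul(Rational(-1, 2), Pow(W, -1))) = Mul(Rational(-1, 2), Pow(W, -1), Add(-64, W)))
Function('K')(I) = Add(Rational(73, 14), Mul(Rational(-1, 7), I, Pow(Add(-102, I), -1))) (Function('K')(I) = Mul(Add(-73, Mul(Mul(2, I), Pow(Add(-102, I), -1))), Pow(-14, -1)) = Mul(Add(-73, Mul(2, I, Pow(Add(-102, I), -1))), Rational(-1, 14)) = Add(Rational(73, 14), Mul(Rational(-1, 7), I, Pow(Add(-102, I), -1))))
Add(Add(Function('N')(-137), -12711), Mul(-1, Function('K')(118))) = Add(Add(Mul(Rational(1, 2), Pow(-137, -1), Add(64, Mul(-1, -137))), -12711), Mul(-1, Mul(Rational(1, 14), Pow(Add(-102, 118), -1), Add(-7446, Mul(71, 118))))) = Add(Add(Mul(Rational(1, 2), Rational(-1, 137), Add(64, 137)), -12711), Mul(-1, Mul(Rational(1, 14), Pow(16, -1), Add(-7446, 8378)))) = Add(Add(Mul(Rational(1, 2), Rational(-1, 137), 201), -12711), Mul(-1, Mul(Rational(1, 14), Rational(1, 16), 932))) = Add(Add(Rational(-201, 274), -12711), Mul(-1, Rational(233, 56))) = Add(Rational(-3483015, 274), Rational(-233, 56)) = Rational(-97556341, 7672)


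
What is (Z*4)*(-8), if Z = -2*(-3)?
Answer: -192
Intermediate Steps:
Z = 6
(Z*4)*(-8) = (6*4)*(-8) = 24*(-8) = -192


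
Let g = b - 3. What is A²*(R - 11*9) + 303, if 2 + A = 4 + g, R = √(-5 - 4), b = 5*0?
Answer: 204 + 3*I ≈ 204.0 + 3.0*I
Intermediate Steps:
b = 0
g = -3 (g = 0 - 3 = -3)
R = 3*I (R = √(-9) = 3*I ≈ 3.0*I)
A = -1 (A = -2 + (4 - 3) = -2 + 1 = -1)
A²*(R - 11*9) + 303 = (-1)²*(3*I - 11*9) + 303 = 1*(3*I - 99) + 303 = 1*(-99 + 3*I) + 303 = (-99 + 3*I) + 303 = 204 + 3*I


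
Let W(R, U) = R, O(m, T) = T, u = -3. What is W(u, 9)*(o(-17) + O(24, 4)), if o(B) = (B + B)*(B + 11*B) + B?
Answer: -20769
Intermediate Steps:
o(B) = B + 24*B² (o(B) = (2*B)*(12*B) + B = 24*B² + B = B + 24*B²)
W(u, 9)*(o(-17) + O(24, 4)) = -3*(-17*(1 + 24*(-17)) + 4) = -3*(-17*(1 - 408) + 4) = -3*(-17*(-407) + 4) = -3*(6919 + 4) = -3*6923 = -20769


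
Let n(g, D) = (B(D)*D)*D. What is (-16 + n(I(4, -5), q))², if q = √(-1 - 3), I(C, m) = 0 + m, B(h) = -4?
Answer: 0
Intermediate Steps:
I(C, m) = m
q = 2*I (q = √(-4) = 2*I ≈ 2.0*I)
n(g, D) = -4*D² (n(g, D) = (-4*D)*D = -4*D²)
(-16 + n(I(4, -5), q))² = (-16 - 4*(2*I)²)² = (-16 - 4*(-4))² = (-16 + 16)² = 0² = 0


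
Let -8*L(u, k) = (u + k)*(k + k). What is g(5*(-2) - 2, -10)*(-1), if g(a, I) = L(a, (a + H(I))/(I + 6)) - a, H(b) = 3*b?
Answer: -255/16 ≈ -15.938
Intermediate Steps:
L(u, k) = -k*(k + u)/4 (L(u, k) = -(u + k)*(k + k)/8 = -(k + u)*2*k/8 = -k*(k + u)/4)
g(a, I) = -a - (a + 3*I)*(a + (a + 3*I)/(6 + I))/(4*(6 + I)) (g(a, I) = -(a + 3*I)/(I + 6)*((a + 3*I)/(I + 6) + a)/4 - a = -(a + 3*I)/(6 + I)*((a + 3*I)/(6 + I) + a)/4 - a = -(a + 3*I)/(6 + I)*(a + (a + 3*I)/(6 + I))/4 - a = -(a + 3*I)*(a + (a + 3*I)/(6 + I))/(4*(6 + I)) - a = -a - (a + 3*I)*(a + (a + 3*I)/(6 + I))/(4*(6 + I)))
g(5*(-2) - 2, -10)*(-1) = ((-(5*(-2) - 2)*(6 - 10)² - ((5*(-2) - 2) + 3*(-10))*((5*(-2) - 2) + 3*(-10) + (5*(-2) - 2)*(6 - 10))/4)/(6 - 10)²)*(-1) = ((-1*(-10 - 2)*(-4)² - ((-10 - 2) - 30)*((-10 - 2) - 30 + (-10 - 2)*(-4))/4)/(-4)²)*(-1) = ((-1*(-12)*16 - (-12 - 30)*(-12 - 30 - 12*(-4))/4)/16)*(-1) = ((192 - ¼*(-42)*(-12 - 30 + 48))/16)*(-1) = ((192 - ¼*(-42)*6)/16)*(-1) = ((192 + 63)/16)*(-1) = ((1/16)*255)*(-1) = (255/16)*(-1) = -255/16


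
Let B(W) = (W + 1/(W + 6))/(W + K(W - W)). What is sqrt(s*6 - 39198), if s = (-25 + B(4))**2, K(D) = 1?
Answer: I*sqrt(89224914)/50 ≈ 188.92*I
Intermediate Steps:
B(W) = (W + 1/(6 + W))/(1 + W) (B(W) = (W + 1/(W + 6))/(W + 1) = (W + 1/(6 + W))/(1 + W))
s = 1461681/2500 (s = (-25 + (1 + 4**2 + 6*4)/(6 + 4**2 + 7*4))**2 = (-25 + (1 + 16 + 24)/(6 + 16 + 28))**2 = (-25 + 41/50)**2 = (-1209/50)**2 = 1461681/2500 ≈ 584.67)
sqrt(s*6 - 39198) = sqrt((1461681/2500)*6 - 39198) = sqrt(4385043/1250 - 39198) = sqrt(-44612457/1250) = I*sqrt(89224914)/50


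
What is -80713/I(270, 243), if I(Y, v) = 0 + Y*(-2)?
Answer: 80713/540 ≈ 149.47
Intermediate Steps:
I(Y, v) = -2*Y (I(Y, v) = 0 - 2*Y = -2*Y)
-80713/I(270, 243) = -80713/((-2*270)) = -80713/(-540) = -80713*(-1/540) = 80713/540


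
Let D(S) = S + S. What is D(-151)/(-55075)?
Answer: 302/55075 ≈ 0.0054834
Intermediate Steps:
D(S) = 2*S
D(-151)/(-55075) = (2*(-151))/(-55075) = -302*(-1/55075) = 302/55075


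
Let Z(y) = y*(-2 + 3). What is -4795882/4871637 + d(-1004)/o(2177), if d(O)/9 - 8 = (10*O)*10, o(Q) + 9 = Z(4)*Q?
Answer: -4443379812854/42378370263 ≈ -104.85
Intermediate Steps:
Z(y) = y (Z(y) = y*1 = y)
o(Q) = -9 + 4*Q
d(O) = 72 + 900*O (d(O) = 72 + 9*((10*O)*10) = 72 + 9*(100*O) = 72 + 900*O)
-4795882/4871637 + d(-1004)/o(2177) = -4795882/4871637 + (72 + 900*(-1004))/(-9 + 4*2177) = -4795882*1/4871637 + (72 - 903600)/(-9 + 8708) = -4795882/4871637 - 903528/8699 = -4443379812854/42378370263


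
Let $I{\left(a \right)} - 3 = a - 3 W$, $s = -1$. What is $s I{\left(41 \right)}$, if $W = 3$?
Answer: $-35$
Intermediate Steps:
$I{\left(a \right)} = -6 + a$ ($I{\left(a \right)} = 3 + \left(a - 9\right) = 3 + \left(-9 + a\right) = -6 + a$)
$s I{\left(41 \right)} = - (-6 + 41) = \left(-1\right) 35 = -35$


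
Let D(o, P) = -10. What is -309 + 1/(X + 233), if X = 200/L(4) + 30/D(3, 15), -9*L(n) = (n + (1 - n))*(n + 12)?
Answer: -72613/235 ≈ -308.99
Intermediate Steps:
L(n) = -4/3 - n/9 (L(n) = -(n + (1 - n))*(n + 12)/9 = -(12 + n)/9 = -4/3 - n/9)
X = -231/2 (X = 200/(-4/3 - ⅑*4) + 30/(-10) = 200/(-4/3 - 4/9) + 30*(-⅒) = 200/(-16/9) - 3 = 200*(-9/16) - 3 = -225/2 - 3 = -231/2 ≈ -115.50)
-309 + 1/(X + 233) = -309 + 1/(-231/2 + 233) = -309 + 1/(235/2) = -309 + 2/235 = -72613/235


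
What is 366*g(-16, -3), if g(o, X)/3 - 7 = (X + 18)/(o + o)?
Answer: 114741/16 ≈ 7171.3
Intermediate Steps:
g(o, X) = 21 + 3*(18 + X)/(2*o) (g(o, X) = 21 + 3*((X + 18)/(o + o)) = 21 + 3*((18 + X)/((2*o))) = 21 + 3*((18 + X)*(1/(2*o))) = 21 + 3*((18 + X)/(2*o)) = 21 + 3*(18 + X)/(2*o))
366*g(-16, -3) = 366*((3/2)*(18 - 3 + 14*(-16))/(-16)) = 366*((3/2)*(-1/16)*(18 - 3 - 224)) = 366*((3/2)*(-1/16)*(-209)) = 366*(627/32) = 114741/16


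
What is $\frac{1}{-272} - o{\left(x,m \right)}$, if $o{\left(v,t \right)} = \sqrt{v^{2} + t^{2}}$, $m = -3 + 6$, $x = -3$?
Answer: $- \frac{1}{272} - 3 \sqrt{2} \approx -4.2463$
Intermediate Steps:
$m = 3$
$o{\left(v,t \right)} = \sqrt{t^{2} + v^{2}}$
$\frac{1}{-272} - o{\left(x,m \right)} = \frac{1}{-272} - \sqrt{3^{2} + \left(-3\right)^{2}} = - \frac{1}{272} - \sqrt{9 + 9} = - \frac{1}{272} - \sqrt{18} = - \frac{1}{272} - 3 \sqrt{2}$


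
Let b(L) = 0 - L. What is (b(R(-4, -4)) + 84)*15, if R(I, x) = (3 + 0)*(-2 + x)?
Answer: 1530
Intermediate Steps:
R(I, x) = -6 + 3*x (R(I, x) = 3*(-2 + x) = -6 + 3*x)
b(L) = -L
(b(R(-4, -4)) + 84)*15 = (-(-6 + 3*(-4)) + 84)*15 = (-(-6 - 12) + 84)*15 = (-1*(-18) + 84)*15 = (18 + 84)*15 = 102*15 = 1530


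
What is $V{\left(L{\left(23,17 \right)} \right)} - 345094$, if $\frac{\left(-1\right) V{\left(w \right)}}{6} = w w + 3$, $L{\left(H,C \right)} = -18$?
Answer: $-347056$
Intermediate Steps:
$V{\left(w \right)} = -18 - 6 w^{2}$ ($V{\left(w \right)} = - 6 \left(w w + 3\right) = - 6 \left(w^{2} + 3\right) = - 6 \left(3 + w^{2}\right) = -18 - 6 w^{2}$)
$V{\left(L{\left(23,17 \right)} \right)} - 345094 = \left(-18 - 6 \left(-18\right)^{2}\right) - 345094 = \left(-18 - 1944\right) - 345094 = -1962 - 345094 = -347056$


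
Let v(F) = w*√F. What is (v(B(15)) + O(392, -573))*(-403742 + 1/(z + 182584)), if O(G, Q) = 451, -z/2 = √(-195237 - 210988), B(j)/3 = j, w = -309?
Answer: -1517634123100940592/8334635489 + 3119394306240735984*√5/8334635489 - 4635*I*√81245/16669270978 + 2255*I*√16249/16669270978 ≈ 6.548e+8 - 6.2012e-5*I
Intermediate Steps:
B(j) = 3*j
z = -10*I*√16249 (z = -2*√(-195237 - 210988) = -10*I*√16249 ≈ -1274.7*I)
v(F) = -309*√F
(v(B(15)) + O(392, -573))*(-403742 + 1/(z + 182584)) = (-309*3*√5 + 451)*(-403742 + 1/(-10*I*√16249 + 182584)) = (-927*√5 + 451)*(-403742 + 1/(182584 - 10*I*√16249)) = (451 - 927*√5)*(-403742 + 1/(182584 - 10*I*√16249)) = (-403742 + 1/(182584 - 10*I*√16249))*(451 - 927*√5)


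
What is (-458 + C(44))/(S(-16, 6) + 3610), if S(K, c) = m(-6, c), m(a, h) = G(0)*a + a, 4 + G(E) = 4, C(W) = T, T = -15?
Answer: -473/3604 ≈ -0.13124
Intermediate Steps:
C(W) = -15
G(E) = 0 (G(E) = -4 + 4 = 0)
m(a, h) = a (m(a, h) = 0*a + a = 0 + a = a)
S(K, c) = -6
(-458 + C(44))/(S(-16, 6) + 3610) = (-458 - 15)/(-6 + 3610) = -473/3604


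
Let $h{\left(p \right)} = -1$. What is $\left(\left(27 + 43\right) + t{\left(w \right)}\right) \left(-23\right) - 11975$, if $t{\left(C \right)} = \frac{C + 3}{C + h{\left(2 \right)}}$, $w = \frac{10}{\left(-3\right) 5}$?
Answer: $- \frac{67764}{5} \approx -13553.0$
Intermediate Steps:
$w = - \frac{2}{3}$ ($w = \frac{10}{-15} = 10 \left(- \frac{1}{15}\right) = - \frac{2}{3} \approx -0.66667$)
$t{\left(C \right)} = \frac{3 + C}{-1 + C}$ ($t{\left(C \right)} = \frac{C + 3}{C - 1} = \frac{3 + C}{-1 + C}$)
$\left(\left(27 + 43\right) + t{\left(w \right)}\right) \left(-23\right) - 11975 = \left(\left(27 + 43\right) + \frac{3 - \frac{2}{3}}{-1 - \frac{2}{3}}\right) \left(-23\right) - 11975 = \left(70 + \frac{1}{- \frac{5}{3}} \cdot \frac{7}{3}\right) \left(-23\right) - 11975 = \left(70 - \frac{7}{5}\right) \left(-23\right) - 11975 = \frac{343}{5} \left(-23\right) - 11975 = - \frac{7889}{5} - 11975 = - \frac{67764}{5}$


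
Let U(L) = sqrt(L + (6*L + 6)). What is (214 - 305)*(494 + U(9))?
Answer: -44954 - 91*sqrt(69) ≈ -45710.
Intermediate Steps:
U(L) = sqrt(6 + 7*L) (U(L) = sqrt(L + (6 + 6*L)) = sqrt(6 + 7*L))
(214 - 305)*(494 + U(9)) = (214 - 305)*(494 + sqrt(6 + 7*9)) = -91*(494 + sqrt(6 + 63)) = -91*(494 + sqrt(69)) = -44954 - 91*sqrt(69)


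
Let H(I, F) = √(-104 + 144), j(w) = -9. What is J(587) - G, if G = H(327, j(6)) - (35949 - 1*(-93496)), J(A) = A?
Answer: 130032 - 2*√10 ≈ 1.3003e+5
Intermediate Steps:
H(I, F) = 2*√10 (H(I, F) = √40 = 2*√10)
G = -129445 + 2*√10 (G = 2*√10 - (35949 - 1*(-93496)) = 2*√10 - (35949 + 93496) = 2*√10 - 1*129445 = 2*√10 - 129445 = -129445 + 2*√10 ≈ -1.2944e+5)
J(587) - G = 587 - (-129445 + 2*√10) = 587 + (129445 - 2*√10) = 130032 - 2*√10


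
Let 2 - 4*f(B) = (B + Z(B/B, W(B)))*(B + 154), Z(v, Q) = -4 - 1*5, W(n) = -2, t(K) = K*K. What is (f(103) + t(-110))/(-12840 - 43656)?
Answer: -551/5136 ≈ -0.10728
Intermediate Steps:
t(K) = K**2
Z(v, Q) = -9 (Z(v, Q) = -4 - 5 = -9)
f(B) = 1/2 - (-9 + B)*(154 + B)/4 (f(B) = 1/2 - (B - 9)*(B + 154)/4 = 1/2 - (-9 + B)*(154 + B)/4)
(f(103) + t(-110))/(-12840 - 43656) = ((347 - 145/4*103 - 1/4*103**2) + (-110)**2)/(-12840 - 43656) = ((347 - 14935/4 - 1/4*10609) + 12100)/(-56496) = ((347 - 14935/4 - 10609/4) + 12100)*(-1/56496) = (-6039 + 12100)*(-1/56496) = 6061*(-1/56496) = -551/5136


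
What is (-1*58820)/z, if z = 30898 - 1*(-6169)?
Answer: -58820/37067 ≈ -1.5869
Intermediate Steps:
z = 37067 (z = 30898 + 6169 = 37067)
(-1*58820)/z = -1*58820/37067 = -58820*1/37067 = -58820/37067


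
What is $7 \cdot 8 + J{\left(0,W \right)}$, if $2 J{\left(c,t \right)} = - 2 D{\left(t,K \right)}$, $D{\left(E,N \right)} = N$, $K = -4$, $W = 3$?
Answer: $60$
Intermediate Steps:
$J{\left(c,t \right)} = 4$ ($J{\left(c,t \right)} = \frac{\left(-2\right) \left(-4\right)}{2} = \frac{1}{2} \cdot 8 = 4$)
$7 \cdot 8 + J{\left(0,W \right)} = 7 \cdot 8 + 4 = 56 + 4 = 60$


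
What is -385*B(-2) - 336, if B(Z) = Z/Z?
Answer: -721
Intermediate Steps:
B(Z) = 1
-385*B(-2) - 336 = -385*1 - 336 = -385 - 336 = -721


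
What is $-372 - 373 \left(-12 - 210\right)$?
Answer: $82434$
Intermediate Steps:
$-372 - 373 \left(-12 - 210\right) = -372 - -82806 = -372 + 82806 = 82434$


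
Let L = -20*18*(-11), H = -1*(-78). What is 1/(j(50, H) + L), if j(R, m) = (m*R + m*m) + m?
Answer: 1/14022 ≈ 7.1316e-5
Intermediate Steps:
H = 78
L = 3960 (L = -360*(-11) = 3960)
j(R, m) = m + m² + R*m (j(R, m) = (R*m + m²) + m = (m² + R*m) + m = m + m² + R*m)
1/(j(50, H) + L) = 1/(78*(1 + 50 + 78) + 3960) = 1/(78*129 + 3960) = 1/(10062 + 3960) = 1/14022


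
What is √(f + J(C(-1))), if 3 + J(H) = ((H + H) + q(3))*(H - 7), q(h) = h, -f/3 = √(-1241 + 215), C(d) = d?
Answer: √(-11 - 9*I*√114) ≈ 6.5468 - 7.339*I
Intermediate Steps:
f = -9*I*√114 (f = -3*√(-1241 + 215) = -9*I*√114 ≈ -96.094*I)
J(H) = -3 + (-7 + H)*(3 + 2*H) (J(H) = -3 + ((H + H) + 3)*(H - 7) = -3 + (2*H + 3)*(-7 + H) = -3 + (3 + 2*H)*(-7 + H) = -3 + (-7 + H)*(3 + 2*H))
√(f + J(C(-1))) = √(-9*I*√114 + (-24 - 11*(-1) + 2*(-1)²)) = √(-9*I*√114 + (-24 + 11 + 2*1)) = √(-9*I*√114 + (-24 + 11 + 2)) = √(-9*I*√114 - 11) = √(-11 - 9*I*√114)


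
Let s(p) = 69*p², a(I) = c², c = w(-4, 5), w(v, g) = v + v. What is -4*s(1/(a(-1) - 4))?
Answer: -23/300 ≈ -0.076667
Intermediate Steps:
w(v, g) = 2*v
c = -8 (c = 2*(-4) = -8)
a(I) = 64 (a(I) = (-8)² = 64)
-4*s(1/(a(-1) - 4)) = -276*(1/(64 - 4))² = -276*(1/60)² = -276/3600 = -4*23/1200 = -23/300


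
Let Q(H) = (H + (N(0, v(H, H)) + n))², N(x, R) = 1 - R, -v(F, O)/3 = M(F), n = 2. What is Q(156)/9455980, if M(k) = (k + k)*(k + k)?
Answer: 85375580481/9455980 ≈ 9028.7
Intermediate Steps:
M(k) = 4*k² (M(k) = (2*k)*(2*k) = 4*k²)
v(F, O) = -12*F²
Q(H) = (3 + H + 12*H²)² (Q(H) = (H + ((1 - (-12)*H²) + 2))² = (H + ((1 + 12*H²) + 2))² = (H + (3 + 12*H²))² = (3 + H + 12*H²)²)
Q(156)/9455980 = (3 + 156 + 12*156²)²/9455980 = (3 + 156 + 12*24336)²*(1/9455980) = (3 + 156 + 292032)²*(1/9455980) = 292191²*(1/9455980) = 85375580481*(1/9455980) = 85375580481/9455980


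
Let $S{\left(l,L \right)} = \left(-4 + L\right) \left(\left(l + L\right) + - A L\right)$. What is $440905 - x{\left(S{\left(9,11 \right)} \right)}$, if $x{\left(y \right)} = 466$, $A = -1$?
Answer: $440439$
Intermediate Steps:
$S{\left(l,L \right)} = \left(-4 + L\right) \left(l + 2 L\right)$ ($S{\left(l,L \right)} = \left(-4 + L\right) \left(\left(l + L\right) + \left(-1\right) \left(-1\right) L\right) = \left(-4 + L\right) \left(\left(L + l\right) + 1 L\right) = \left(-4 + L\right) \left(\left(L + l\right) + L\right) = \left(-4 + L\right) \left(l + 2 L\right)$)
$440905 - x{\left(S{\left(9,11 \right)} \right)} = 440905 - 466 = 440439$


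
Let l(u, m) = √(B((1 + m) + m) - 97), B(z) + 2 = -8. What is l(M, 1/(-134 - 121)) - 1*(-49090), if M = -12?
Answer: 49090 + I*√107 ≈ 49090.0 + 10.344*I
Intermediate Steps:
B(z) = -10 (B(z) = -2 - 8 = -10)
l(u, m) = I*√107 (l(u, m) = √(-10 - 97) = √(-107) = I*√107)
l(M, 1/(-134 - 121)) - 1*(-49090) = I*√107 - 1*(-49090) = I*√107 + 49090 = 49090 + I*√107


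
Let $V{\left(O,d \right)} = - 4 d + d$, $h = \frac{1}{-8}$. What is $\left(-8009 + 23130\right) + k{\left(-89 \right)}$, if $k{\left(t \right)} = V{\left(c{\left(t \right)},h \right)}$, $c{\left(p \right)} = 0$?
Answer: $\frac{120971}{8} \approx 15121.0$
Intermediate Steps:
$h = - \frac{1}{8} \approx -0.125$
$V{\left(O,d \right)} = - 3 d$
$k{\left(t \right)} = \frac{3}{8}$ ($k{\left(t \right)} = \left(-3\right) \left(- \frac{1}{8}\right) = \frac{3}{8}$)
$\left(-8009 + 23130\right) + k{\left(-89 \right)} = \left(-8009 + 23130\right) + \frac{3}{8} = 15121 + \frac{3}{8} = \frac{120971}{8}$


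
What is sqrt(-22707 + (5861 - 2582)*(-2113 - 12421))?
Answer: I*sqrt(47679693) ≈ 6905.0*I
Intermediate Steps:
sqrt(-22707 + (5861 - 2582)*(-2113 - 12421)) = sqrt(-22707 + 3279*(-14534)) = sqrt(-22707 - 47656986) = sqrt(-47679693) = I*sqrt(47679693)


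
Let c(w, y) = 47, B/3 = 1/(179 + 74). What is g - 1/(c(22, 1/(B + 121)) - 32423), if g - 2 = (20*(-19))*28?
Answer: -344415887/32376 ≈ -10638.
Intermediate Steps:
B = 3/253 (B = 3/(179 + 74) = 3/253 ≈ 0.011858)
g = -10638 (g = 2 + (20*(-19))*28 = 2 - 380*28 = 2 - 10640 = -10638)
g - 1/(c(22, 1/(B + 121)) - 32423) = -10638 - 1/(47 - 32423) = -10638 - 1/(-32376) = -10638 - 1*(-1/32376) = -10638 + 1/32376 = -344415887/32376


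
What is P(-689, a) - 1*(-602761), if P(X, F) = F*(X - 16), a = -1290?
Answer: 1512211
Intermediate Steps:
P(X, F) = F*(-16 + X)
P(-689, a) - 1*(-602761) = -1290*(-16 - 689) - 1*(-602761) = -1290*(-705) + 602761 = 909450 + 602761 = 1512211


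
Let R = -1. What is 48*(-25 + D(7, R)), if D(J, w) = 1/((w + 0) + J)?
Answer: -1192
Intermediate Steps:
D(J, w) = 1/(J + w) (D(J, w) = 1/(w + J) = 1/(J + w))
48*(-25 + D(7, R)) = 48*(-25 + 1/(7 - 1)) = 48*(-25 + 1/6) = 48*(-25 + ⅙) = 48*(-149/6) = -1192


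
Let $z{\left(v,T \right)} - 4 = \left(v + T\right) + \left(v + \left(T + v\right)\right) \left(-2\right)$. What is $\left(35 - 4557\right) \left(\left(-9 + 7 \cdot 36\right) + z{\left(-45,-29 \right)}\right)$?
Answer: $-1858542$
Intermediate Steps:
$z{\left(v,T \right)} = 4 - T - 3 v$ ($z{\left(v,T \right)} = 4 + \left(\left(v + T\right) + \left(v + \left(T + v\right)\right) \left(-2\right)\right) = 4 + \left(\left(T + v\right) + \left(T + 2 v\right) \left(-2\right)\right) = 4 + \left(\left(T + v\right) - \left(2 T + 4 v\right)\right) = 4 - \left(T + 3 v\right) = 4 - T - 3 v$)
$\left(35 - 4557\right) \left(\left(-9 + 7 \cdot 36\right) + z{\left(-45,-29 \right)}\right) = \left(35 - 4557\right) \left(\left(-9 + 7 \cdot 36\right) - -168\right) = - 4522 \left(\left(-9 + 252\right) + \left(4 + 29 + 135\right)\right) = - 4522 \left(243 + 168\right) = \left(-4522\right) 411 = -1858542$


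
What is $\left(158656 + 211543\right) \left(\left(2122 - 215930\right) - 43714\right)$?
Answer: $-95334386878$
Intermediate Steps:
$\left(158656 + 211543\right) \left(\left(2122 - 215930\right) - 43714\right) = 370199 \left(\left(2122 - 215930\right) - 43714\right) = 370199 \left(-213808 - 43714\right) = 370199 \left(-257522\right) = -95334386878$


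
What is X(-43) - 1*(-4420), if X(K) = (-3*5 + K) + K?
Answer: 4319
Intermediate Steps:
X(K) = -15 + 2*K (X(K) = (-15 + K) + K = -15 + 2*K)
X(-43) - 1*(-4420) = (-15 + 2*(-43)) - 1*(-4420) = (-15 - 86) + 4420 = -101 + 4420 = 4319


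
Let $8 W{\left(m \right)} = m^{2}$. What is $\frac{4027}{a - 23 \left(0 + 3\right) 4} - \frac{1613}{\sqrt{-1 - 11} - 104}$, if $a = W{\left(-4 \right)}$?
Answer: $\frac{589923}{741718} + \frac{1613 i \sqrt{3}}{5414} \approx 0.79535 + 0.51603 i$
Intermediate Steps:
$W{\left(m \right)} = \frac{m^{2}}{8}$
$a = 2$ ($a = \frac{\left(-4\right)^{2}}{8} = \frac{1}{8} \cdot 16 = 2$)
$\frac{4027}{a - 23 \left(0 + 3\right) 4} - \frac{1613}{\sqrt{-1 - 11} - 104} = \frac{4027}{2 - 23 \left(0 + 3\right) 4} - \frac{1613}{\sqrt{-1 - 11} - 104} = \frac{4027}{2 - 23 \cdot 3 \cdot 4} - \frac{1613}{\sqrt{-12} - 104} = \frac{4027}{2 - 276} - \frac{1613}{2 i \sqrt{3} - 104} = \frac{4027}{2 - 276} - \frac{1613}{-104 + 2 i \sqrt{3}} = \frac{4027}{-274} - \frac{1613}{-104 + 2 i \sqrt{3}} = 4027 \left(- \frac{1}{274}\right) - \frac{1613}{-104 + 2 i \sqrt{3}} = - \frac{4027}{274} - \frac{1613}{-104 + 2 i \sqrt{3}}$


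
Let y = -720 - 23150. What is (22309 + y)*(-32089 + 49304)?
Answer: -26872615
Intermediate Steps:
y = -23870
(22309 + y)*(-32089 + 49304) = (22309 - 23870)*(-32089 + 49304) = -1561*17215 = -26872615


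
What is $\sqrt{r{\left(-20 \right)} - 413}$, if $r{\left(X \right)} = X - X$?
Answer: $i \sqrt{413} \approx 20.322 i$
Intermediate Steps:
$r{\left(X \right)} = 0$
$\sqrt{r{\left(-20 \right)} - 413} = \sqrt{0 - 413} = \sqrt{-413} = i \sqrt{413}$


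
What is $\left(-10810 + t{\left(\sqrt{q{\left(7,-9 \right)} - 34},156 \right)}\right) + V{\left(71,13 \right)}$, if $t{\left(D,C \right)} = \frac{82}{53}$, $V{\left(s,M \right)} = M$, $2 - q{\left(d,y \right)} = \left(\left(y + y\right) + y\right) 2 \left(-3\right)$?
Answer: $- \frac{572159}{53} \approx -10795.0$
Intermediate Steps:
$q{\left(d,y \right)} = 2 + 18 y$ ($q{\left(d,y \right)} = 2 - \left(\left(y + y\right) + y\right) 2 \left(-3\right) = 2 - \left(2 y + y\right) 2 \left(-3\right) = 2 - 3 y 2 \left(-3\right) = 2 - 6 y \left(-3\right) = 2 - - 18 y = 2 + 18 y$)
$t{\left(D,C \right)} = \frac{82}{53}$ ($t{\left(D,C \right)} = 82 \cdot \frac{1}{53} = \frac{82}{53}$)
$\left(-10810 + t{\left(\sqrt{q{\left(7,-9 \right)} - 34},156 \right)}\right) + V{\left(71,13 \right)} = \left(-10810 + \frac{82}{53}\right) + 13 = - \frac{572848}{53} + 13 = - \frac{572159}{53}$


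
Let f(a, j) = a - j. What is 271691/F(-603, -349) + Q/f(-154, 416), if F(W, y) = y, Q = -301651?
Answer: -49587671/198930 ≈ -249.27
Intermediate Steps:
271691/F(-603, -349) + Q/f(-154, 416) = 271691/(-349) - 301651/(-154 - 1*416) = 271691*(-1/349) - 301651/(-154 - 416) = -271691/349 - 301651/(-570) = -271691/349 - 301651*(-1/570) = -271691/349 + 301651/570 = -49587671/198930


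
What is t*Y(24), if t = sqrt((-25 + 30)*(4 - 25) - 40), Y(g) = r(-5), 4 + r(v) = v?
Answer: -9*I*sqrt(145) ≈ -108.37*I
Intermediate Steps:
r(v) = -4 + v
Y(g) = -9 (Y(g) = -4 - 5 = -9)
t = I*sqrt(145) (t = sqrt(5*(-21) - 40) = sqrt(-105 - 40) = sqrt(-145) = I*sqrt(145) ≈ 12.042*I)
t*Y(24) = (I*sqrt(145))*(-9) = -9*I*sqrt(145)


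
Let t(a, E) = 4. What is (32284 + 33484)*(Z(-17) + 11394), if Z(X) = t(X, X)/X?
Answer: 12738866992/17 ≈ 7.4934e+8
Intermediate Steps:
Z(X) = 4/X
(32284 + 33484)*(Z(-17) + 11394) = (32284 + 33484)*(4/(-17) + 11394) = 65768*(4*(-1/17) + 11394) = 65768*(-4/17 + 11394) = 65768*(193694/17) = 12738866992/17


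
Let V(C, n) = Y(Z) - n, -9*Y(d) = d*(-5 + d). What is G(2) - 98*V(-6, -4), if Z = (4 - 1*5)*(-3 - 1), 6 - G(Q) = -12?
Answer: -3758/9 ≈ -417.56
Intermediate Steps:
G(Q) = 18 (G(Q) = 6 - 1*(-12) = 6 + 12 = 18)
Z = 4 (Z = (4 - 5)*(-4) = -1*(-4) = 4)
Y(d) = -d*(-5 + d)/9
V(C, n) = 4/9 - n (V(C, n) = (⅑)*4*(5 - 1*4) - n = (⅑)*4*(5 - 4) - n = (⅑)*4*1 - n = 4/9 - n)
G(2) - 98*V(-6, -4) = 18 - 98*(4/9 - 1*(-4)) = 18 - 98*(4/9 + 4) = 18 - 98*40/9 = 18 - 3920/9 = -3758/9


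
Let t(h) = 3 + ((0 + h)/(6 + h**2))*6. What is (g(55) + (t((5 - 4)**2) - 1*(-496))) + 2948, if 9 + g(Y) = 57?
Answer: 24471/7 ≈ 3495.9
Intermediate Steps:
g(Y) = 48 (g(Y) = -9 + 57 = 48)
t(h) = 3 + 6*h/(6 + h**2) (t(h) = 3 + (h/(6 + h**2))*6 = 3 + 6*h/(6 + h**2))
(g(55) + (t((5 - 4)**2) - 1*(-496))) + 2948 = (48 + (3*(6 + ((5 - 4)**2)**2 + 2*(5 - 4)**2)/(6 + ((5 - 4)**2)**2) - 1*(-496))) + 2948 = (48 + (3*(6 + (1**2)**2 + 2*1**2)/(6 + (1**2)**2) + 496)) + 2948 = (48 + (3*(6 + 1**2 + 2*1)/(6 + 1**2) + 496)) + 2948 = (48 + (3*(6 + 1 + 2)/(6 + 1) + 496)) + 2948 = (48 + (3*9/7 + 496)) + 2948 = (48 + (3*(1/7)*9 + 496)) + 2948 = (48 + (27/7 + 496)) + 2948 = (48 + 3499/7) + 2948 = 3835/7 + 2948 = 24471/7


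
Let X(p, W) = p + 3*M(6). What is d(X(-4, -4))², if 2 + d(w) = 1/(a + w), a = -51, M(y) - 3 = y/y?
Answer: 7569/1849 ≈ 4.0936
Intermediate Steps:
M(y) = 4 (M(y) = 3 + y/y = 3 + 1 = 4)
X(p, W) = 12 + p (X(p, W) = p + 3*4 = p + 12 = 12 + p)
d(w) = -2 + 1/(-51 + w)
d(X(-4, -4))² = ((103 - 2*(12 - 4))/(-51 + (12 - 4)))² = ((103 - 2*8)/(-51 + 8))² = ((103 - 16)/(-43))² = (-1/43*87)² = (-87/43)² = 7569/1849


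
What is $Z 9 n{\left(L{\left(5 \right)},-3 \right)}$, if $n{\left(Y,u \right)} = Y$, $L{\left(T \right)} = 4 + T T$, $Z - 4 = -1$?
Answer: $783$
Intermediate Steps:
$Z = 3$ ($Z = 4 - 1 = 3$)
$L{\left(T \right)} = 4 + T^{2}$
$Z 9 n{\left(L{\left(5 \right)},-3 \right)} = 3 \cdot 9 \left(4 + 5^{2}\right) = 27 \left(4 + 25\right) = 27 \cdot 29 = 783$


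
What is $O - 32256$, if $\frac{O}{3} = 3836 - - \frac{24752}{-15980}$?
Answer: $- \frac{4876872}{235} \approx -20753.0$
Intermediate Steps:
$O = \frac{2703288}{235}$ ($O = 3 \left(3836 - - \frac{24752}{-15980}\right) = 3 \left(3836 - \left(-24752\right) \left(- \frac{1}{15980}\right)\right) = 3 \left(3836 - \frac{364}{235}\right) = 3 \cdot \frac{901096}{235} = \frac{2703288}{235} \approx 11503.0$)
$O - 32256 = \frac{2703288}{235} - 32256 = - \frac{4876872}{235}$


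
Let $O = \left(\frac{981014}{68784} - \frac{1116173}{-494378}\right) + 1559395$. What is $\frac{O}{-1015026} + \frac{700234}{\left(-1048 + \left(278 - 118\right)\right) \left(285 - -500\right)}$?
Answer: $- \frac{636816582049550527403}{250631192452910934960} \approx -2.5409$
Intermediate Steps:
$O = \frac{13257062717852491}{8501324088}$ ($O = \left(981014 \cdot \frac{1}{68784} - - \frac{1116173}{494378}\right) + 1559395 = \left(\frac{490507}{34392} + \frac{1116173}{494378}\right) + 1559395 = \frac{140441645731}{8501324088} + 1559395 = \frac{13257062717852491}{8501324088} \approx 1.5594 \cdot 10^{6}$)
$\frac{O}{-1015026} + \frac{700234}{\left(-1048 + \left(278 - 118\right)\right) \left(285 - -500\right)} = \frac{13257062717852491}{8501324088 \left(-1015026\right)} + \frac{700234}{\left(-1048 + \left(278 - 118\right)\right) \left(285 - -500\right)} = \frac{13257062717852491}{8501324088} \left(- \frac{1}{1015026}\right) + \frac{700234}{\left(-1048 + \left(278 - 118\right)\right) \left(285 + 500\right)} = - \frac{13257062717852491}{8629064983746288} + \frac{700234}{\left(-1048 + 160\right) 785} = - \frac{13257062717852491}{8629064983746288} + \frac{700234}{\left(-888\right) 785} = - \frac{13257062717852491}{8629064983746288} + \frac{700234}{-697080} = - \frac{13257062717852491}{8629064983746288} + 700234 \left(- \frac{1}{697080}\right) = - \frac{13257062717852491}{8629064983746288} - \frac{350117}{348540} = - \frac{636816582049550527403}{250631192452910934960}$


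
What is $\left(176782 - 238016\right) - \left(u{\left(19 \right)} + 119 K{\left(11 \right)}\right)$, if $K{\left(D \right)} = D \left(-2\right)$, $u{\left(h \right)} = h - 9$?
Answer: $-58626$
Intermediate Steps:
$u{\left(h \right)} = -9 + h$
$K{\left(D \right)} = - 2 D$
$\left(176782 - 238016\right) - \left(u{\left(19 \right)} + 119 K{\left(11 \right)}\right) = \left(176782 - 238016\right) - \left(\left(-9 + 19\right) + 119 \left(\left(-2\right) 11\right)\right) = \left(176782 - 238016\right) - \left(10 + 119 \left(-22\right)\right) = -61234 - \left(10 - 2618\right) = -61234 - -2608 = -61234 + 2608 = -58626$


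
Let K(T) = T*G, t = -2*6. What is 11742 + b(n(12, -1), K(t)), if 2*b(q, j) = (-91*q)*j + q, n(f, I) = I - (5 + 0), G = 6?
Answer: -7917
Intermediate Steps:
n(f, I) = -5 + I (n(f, I) = I - 1*5 = I - 5 = -5 + I)
t = -12
K(T) = 6*T (K(T) = T*6 = 6*T)
b(q, j) = q/2 - 91*j*q/2 (b(q, j) = ((-91*q)*j + q)/2 = (-91*j*q + q)/2 = (q - 91*j*q)/2 = q/2 - 91*j*q/2)
11742 + b(n(12, -1), K(t)) = 11742 + (-5 - 1)*(1 - 546*(-12))/2 = 11742 + (1/2)*(-6)*(1 - 91*(-72)) = 11742 + (1/2)*(-6)*(1 + 6552) = 11742 + (1/2)*(-6)*6553 = 11742 - 19659 = -7917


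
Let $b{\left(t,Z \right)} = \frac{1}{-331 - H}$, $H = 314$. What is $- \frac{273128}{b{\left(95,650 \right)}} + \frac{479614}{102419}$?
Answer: $\frac{18042905807254}{102419} \approx 1.7617 \cdot 10^{8}$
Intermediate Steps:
$b{\left(t,Z \right)} = - \frac{1}{645}$ ($b{\left(t,Z \right)} = \frac{1}{-331 - 314} = \frac{1}{-645} = - \frac{1}{645}$)
$- \frac{273128}{b{\left(95,650 \right)}} + \frac{479614}{102419} = - \frac{273128}{- \frac{1}{645}} + \frac{479614}{102419} = \left(-273128\right) \left(-645\right) + 479614 \cdot \frac{1}{102419} = 176167560 + \frac{479614}{102419} = \frac{18042905807254}{102419}$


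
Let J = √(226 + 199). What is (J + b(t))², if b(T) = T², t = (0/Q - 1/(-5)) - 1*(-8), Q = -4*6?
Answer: 3091386/625 + 3362*√17/5 ≈ 7718.6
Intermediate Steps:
Q = -24
J = 5*√17 (J = √425 = 5*√17 ≈ 20.616)
t = 41/5 (t = (0/(-24) - 1/(-5)) - 1*(-8) = (0*(-1/24) - 1*(-⅕)) + 8 = (0 + ⅕) + 8 = ⅕ + 8 = 41/5 ≈ 8.2000)
(J + b(t))² = (5*√17 + (41/5)²)² = (5*√17 + 1681/25)² = (1681/25 + 5*√17)²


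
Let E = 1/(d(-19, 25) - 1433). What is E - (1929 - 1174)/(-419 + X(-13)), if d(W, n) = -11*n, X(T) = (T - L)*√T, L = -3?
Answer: 540140399/302078588 - 7550*I*√13/176861 ≈ 1.7881 - 0.15392*I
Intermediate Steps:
X(T) = √T*(3 + T) (X(T) = (T - 1*(-3))*√T = (T + 3)*√T = (3 + T)*√T = √T*(3 + T))
E = -1/1708 (E = 1/(-11*25 - 1433) = 1/(-275 - 1433) = 1/(-1708) = -1/1708 ≈ -0.00058548)
E - (1929 - 1174)/(-419 + X(-13)) = -1/1708 - (1929 - 1174)/(-419 + √(-13)*(3 - 13)) = -1/1708 - 755/(-419 + (I*√13)*(-10)) = -1/1708 - 755/(-419 - 10*I*√13)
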